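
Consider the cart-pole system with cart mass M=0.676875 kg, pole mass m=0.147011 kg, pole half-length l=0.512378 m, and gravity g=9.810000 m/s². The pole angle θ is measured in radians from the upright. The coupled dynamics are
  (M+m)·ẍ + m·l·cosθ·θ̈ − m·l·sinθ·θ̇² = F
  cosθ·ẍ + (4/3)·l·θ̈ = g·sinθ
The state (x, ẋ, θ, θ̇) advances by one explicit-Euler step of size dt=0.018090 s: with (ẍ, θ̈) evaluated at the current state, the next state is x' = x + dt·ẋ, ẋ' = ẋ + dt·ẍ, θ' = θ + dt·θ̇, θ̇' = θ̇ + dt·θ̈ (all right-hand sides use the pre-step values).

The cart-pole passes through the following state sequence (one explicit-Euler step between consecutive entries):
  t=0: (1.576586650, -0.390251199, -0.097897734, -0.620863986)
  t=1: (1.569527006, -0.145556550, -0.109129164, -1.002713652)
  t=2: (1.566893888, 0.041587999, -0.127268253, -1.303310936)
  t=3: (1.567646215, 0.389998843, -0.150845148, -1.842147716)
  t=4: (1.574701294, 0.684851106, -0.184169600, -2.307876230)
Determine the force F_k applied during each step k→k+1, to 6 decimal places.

step 0→1:
  ẍ = (ẋ'−ẋ)/dt = (-0.145556550−-0.390251199)/0.018090 = 13.526515
  θ̈ = (θ̇'−θ̇)/dt = (-1.002713652−-0.620863986)/0.018090 = -21.108329
  sinθ=-0.097741, cosθ=0.995212
  F = (M+m)·ẍ + m·l·cosθ·θ̈ − m·l·sinθ·θ̇² = 11.144306 + -1.582376 − -0.002838 = 9.564768
step 1→2:
  ẍ = (ẋ'−ẋ)/dt = (0.041587999−-0.145556550)/0.018090 = 10.345193
  θ̈ = (θ̇'−θ̇)/dt = (-1.303310936−-1.002713652)/0.018090 = -16.616765
  sinθ=-0.108913, cosθ=0.994051
  F = (M+m)·ẍ + m·l·cosθ·θ̈ − m·l·sinθ·θ̇² = 8.523260 + -1.244215 − -0.008248 = 7.287293
step 2→3:
  ẍ = (ẋ'−ẋ)/dt = (0.389998843−0.041587999)/0.018090 = 19.259859
  θ̈ = (θ̇'−θ̇)/dt = (-1.842147716−-1.303310936)/0.018090 = -29.786444
  sinθ=-0.126925, cosθ=0.991912
  F = (M+m)·ẍ + m·l·cosθ·θ̈ − m·l·sinθ·θ̇² = 15.867928 + -2.225524 − -0.016240 = 13.658644
step 3→4:
  ẍ = (ẋ'−ẋ)/dt = (0.684851106−0.389998843)/0.018090 = 16.299185
  θ̈ = (θ̇'−θ̇)/dt = (-2.307876230−-1.842147716)/0.018090 = -25.745081
  sinθ=-0.150274, cosθ=0.988644
  F = (M+m)·ẍ + m·l·cosθ·θ̈ − m·l·sinθ·θ̇² = 13.428671 + -1.917232 − -0.038412 = 11.549851

F_0 = 9.564768 N
F_1 = 7.287293 N
F_2 = 13.658644 N
F_3 = 11.549851 N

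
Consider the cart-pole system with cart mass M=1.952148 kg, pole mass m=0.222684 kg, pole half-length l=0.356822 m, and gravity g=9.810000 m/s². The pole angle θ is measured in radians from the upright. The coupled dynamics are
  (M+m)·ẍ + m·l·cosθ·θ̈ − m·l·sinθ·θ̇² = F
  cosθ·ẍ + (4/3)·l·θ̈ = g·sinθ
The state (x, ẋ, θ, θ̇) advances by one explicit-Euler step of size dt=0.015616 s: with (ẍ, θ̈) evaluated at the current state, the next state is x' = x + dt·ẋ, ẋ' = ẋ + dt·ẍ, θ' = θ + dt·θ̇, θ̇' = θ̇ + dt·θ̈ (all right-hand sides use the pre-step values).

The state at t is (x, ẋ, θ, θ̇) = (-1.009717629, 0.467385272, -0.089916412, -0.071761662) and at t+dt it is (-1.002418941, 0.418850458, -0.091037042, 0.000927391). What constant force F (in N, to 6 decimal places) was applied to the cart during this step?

F = -6.391013 N

ẍ = (ẋ'−ẋ)/dt = (0.418850458−0.467385272)/0.015616 = -3.108018
θ̈ = (θ̇'−θ̇)/dt = (0.000927391−-0.071761662)/0.015616 = 4.654781
sinθ=-0.089795, cosθ=0.995960
F = (M+m)·ẍ + m·l·cosθ·θ̈ − m·l·sinθ·θ̇² = -6.759418 + 0.368368 − -0.000037 = -6.391013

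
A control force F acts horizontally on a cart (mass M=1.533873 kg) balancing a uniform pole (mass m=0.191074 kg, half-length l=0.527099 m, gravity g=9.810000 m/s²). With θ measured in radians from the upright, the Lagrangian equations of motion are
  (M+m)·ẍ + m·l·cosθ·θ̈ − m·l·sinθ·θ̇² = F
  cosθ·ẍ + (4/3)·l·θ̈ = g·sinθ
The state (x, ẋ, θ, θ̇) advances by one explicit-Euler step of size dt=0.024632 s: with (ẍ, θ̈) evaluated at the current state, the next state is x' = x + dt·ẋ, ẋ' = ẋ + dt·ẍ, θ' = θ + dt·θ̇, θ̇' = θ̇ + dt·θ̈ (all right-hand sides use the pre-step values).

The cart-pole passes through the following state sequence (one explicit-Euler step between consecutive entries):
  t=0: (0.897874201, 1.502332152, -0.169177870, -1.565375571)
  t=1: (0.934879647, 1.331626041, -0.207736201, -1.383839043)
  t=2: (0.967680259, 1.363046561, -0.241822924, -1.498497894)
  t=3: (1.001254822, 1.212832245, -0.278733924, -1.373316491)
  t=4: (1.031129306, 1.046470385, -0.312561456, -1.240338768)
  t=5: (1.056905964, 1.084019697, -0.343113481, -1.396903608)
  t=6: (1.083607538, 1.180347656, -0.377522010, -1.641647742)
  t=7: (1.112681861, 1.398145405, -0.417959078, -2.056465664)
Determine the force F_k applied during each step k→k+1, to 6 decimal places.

F_0 = -11.181108 N
F_1 = 1.781381 N
F_2 = -9.968209 N
F_3 = -11.075111 N
F_4 = 2.068031 N
F_5 = 5.869462 N
F_6 = 13.775484 N

step 0→1:
  ẍ = (ẋ'−ẋ)/dt = (1.331626041−1.502332152)/0.024632 = -6.930258
  θ̈ = (θ̇'−θ̇)/dt = (-1.383839043−-1.565375571)/0.024632 = 7.369947
  sinθ=-0.168372, cosθ=0.985724
  F = (M+m)·ẍ + m·l·cosθ·θ̈ − m·l·sinθ·θ̇² = -11.954327 + 0.731667 − -0.041553 = -11.181108
step 1→2:
  ẍ = (ẋ'−ẋ)/dt = (1.363046561−1.331626041)/0.024632 = 1.275598
  θ̈ = (θ̇'−θ̇)/dt = (-1.498497894−-1.383839043)/0.024632 = -4.654874
  sinθ=-0.206245, cosθ=0.978500
  F = (M+m)·ẍ + m·l·cosθ·θ̈ − m·l·sinθ·θ̇² = 2.200338 + -0.458736 − -0.039779 = 1.781381
step 2→3:
  ẍ = (ẋ'−ẋ)/dt = (1.212832245−1.363046561)/0.024632 = -6.098340
  θ̈ = (θ̇'−θ̇)/dt = (-1.373316491−-1.498497894)/0.024632 = 5.082064
  sinθ=-0.239473, cosθ=0.970903
  F = (M+m)·ẍ + m·l·cosθ·θ̈ − m·l·sinθ·θ̇² = -10.519314 + 0.496947 − -0.054158 = -9.968209
step 3→4:
  ẍ = (ẋ'−ẋ)/dt = (1.046470385−1.212832245)/0.024632 = -6.753892
  θ̈ = (θ̇'−θ̇)/dt = (-1.240338768−-1.373316491)/0.024632 = 5.398576
  sinθ=-0.275139, cosθ=0.961405
  F = (M+m)·ẍ + m·l·cosθ·θ̈ − m·l·sinθ·θ̇² = -11.650105 + 0.522732 − -0.052262 = -11.075111
step 4→5:
  ẍ = (ẋ'−ẋ)/dt = (1.084019697−1.046470385)/0.024632 = 1.524412
  θ̈ = (θ̇'−θ̇)/dt = (-1.396903608−-1.240338768)/0.024632 = -6.356156
  sinθ=-0.307497, cosθ=0.951549
  F = (M+m)·ẍ + m·l·cosθ·θ̈ − m·l·sinθ·θ̇² = 2.629530 + -0.609143 − -0.047645 = 2.068031
step 5→6:
  ẍ = (ẋ'−ẋ)/dt = (1.180347656−1.084019697)/0.024632 = 3.910684
  θ̈ = (θ̇'−θ̇)/dt = (-1.641647742−-1.396903608)/0.024632 = -9.936024
  sinθ=-0.336421, cosθ=0.941712
  F = (M+m)·ẍ + m·l·cosθ·θ̈ − m·l·sinθ·θ̇² = 6.745722 + -0.942376 − -0.066116 = 5.869462
step 6→7:
  ẍ = (ẋ'−ẋ)/dt = (1.398145405−1.180347656)/0.024632 = 8.842065
  θ̈ = (θ̇'−θ̇)/dt = (-2.056465664−-1.641647742)/0.024632 = -16.840611
  sinθ=-0.368618, cosθ=0.929581
  F = (M+m)·ẍ + m·l·cosθ·θ̈ − m·l·sinθ·θ̇² = 15.252094 + -1.576663 − -0.100053 = 13.775484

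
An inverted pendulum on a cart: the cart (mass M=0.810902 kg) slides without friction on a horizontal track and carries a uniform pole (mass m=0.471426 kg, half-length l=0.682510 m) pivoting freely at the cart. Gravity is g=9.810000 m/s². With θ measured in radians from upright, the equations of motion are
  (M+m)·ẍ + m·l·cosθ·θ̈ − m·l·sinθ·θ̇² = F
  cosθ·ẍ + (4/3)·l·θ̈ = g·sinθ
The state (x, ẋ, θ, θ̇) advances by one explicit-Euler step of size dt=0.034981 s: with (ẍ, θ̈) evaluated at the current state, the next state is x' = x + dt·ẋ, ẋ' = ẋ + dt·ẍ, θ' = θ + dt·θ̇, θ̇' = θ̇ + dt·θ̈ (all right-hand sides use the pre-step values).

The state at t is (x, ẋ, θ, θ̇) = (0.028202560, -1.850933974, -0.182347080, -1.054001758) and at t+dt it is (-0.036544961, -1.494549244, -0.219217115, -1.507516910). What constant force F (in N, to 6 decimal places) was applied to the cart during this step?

F = 9.026869 N

ẍ = (ẋ'−ẋ)/dt = (-1.494549244−-1.850933974)/0.034981 = 10.187951
θ̈ = (θ̇'−θ̇)/dt = (-1.507516910−-1.054001758)/0.034981 = -12.964614
sinθ=-0.181338, cosθ=0.983421
F = (M+m)·ẍ + m·l·cosθ·θ̈ − m·l·sinθ·θ̇² = 13.064295 + -4.102244 − -0.064818 = 9.026869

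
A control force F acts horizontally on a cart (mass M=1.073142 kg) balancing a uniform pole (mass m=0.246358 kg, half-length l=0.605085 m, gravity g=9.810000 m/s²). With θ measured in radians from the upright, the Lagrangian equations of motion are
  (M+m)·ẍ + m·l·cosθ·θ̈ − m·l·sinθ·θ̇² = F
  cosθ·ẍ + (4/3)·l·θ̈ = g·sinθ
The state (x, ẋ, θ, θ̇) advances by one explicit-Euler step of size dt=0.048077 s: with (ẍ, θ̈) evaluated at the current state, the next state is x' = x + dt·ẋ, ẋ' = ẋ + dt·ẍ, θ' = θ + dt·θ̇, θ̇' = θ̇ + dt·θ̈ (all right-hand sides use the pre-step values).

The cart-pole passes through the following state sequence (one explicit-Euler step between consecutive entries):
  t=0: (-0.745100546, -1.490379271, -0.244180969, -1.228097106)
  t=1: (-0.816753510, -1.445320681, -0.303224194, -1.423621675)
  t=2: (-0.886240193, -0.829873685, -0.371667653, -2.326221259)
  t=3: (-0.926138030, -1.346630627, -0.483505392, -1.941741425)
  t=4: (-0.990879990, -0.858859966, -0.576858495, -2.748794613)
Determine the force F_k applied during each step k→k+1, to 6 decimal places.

step 0→1:
  ẍ = (ẋ'−ẋ)/dt = (-1.445320681−-1.490379271)/0.048077 = 0.937217
  θ̈ = (θ̇'−θ̇)/dt = (-1.423621675−-1.228097106)/0.048077 = -4.066905
  sinθ=-0.241762, cosθ=0.970336
  F = (M+m)·ẍ + m·l·cosθ·θ̈ − m·l·sinθ·θ̇² = 1.236658 + -0.588260 − -0.054355 = 0.702753
step 1→2:
  ẍ = (ẋ'−ẋ)/dt = (-0.829873685−-1.445320681)/0.048077 = 12.801277
  θ̈ = (θ̇'−θ̇)/dt = (-2.326221259−-1.423621675)/0.048077 = -18.774041
  sinθ=-0.298599, cosθ=0.954379
  F = (M+m)·ẍ + m·l·cosθ·θ̈ − m·l·sinθ·θ̇² = 16.891285 + -2.670924 − -0.090211 = 14.310572
step 2→3:
  ẍ = (ẋ'−ẋ)/dt = (-1.346630627−-0.829873685)/0.048077 = -10.748527
  θ̈ = (θ̇'−θ̇)/dt = (-1.941741425−-2.326221259)/0.048077 = 7.997168
  sinθ=-0.363170, cosθ=0.931723
  F = (M+m)·ẍ + m·l·cosθ·θ̈ − m·l·sinθ·θ̇² = -14.182682 + 1.110724 − -0.292951 = -12.779007
step 3→4:
  ẍ = (ẋ'−ẋ)/dt = (-0.858859966−-1.346630627)/0.048077 = 10.145614
  θ̈ = (θ̇'−θ̇)/dt = (-2.748794613−-1.941741425)/0.048077 = -16.786679
  sinθ=-0.464886, cosθ=0.885371
  F = (M+m)·ẍ + m·l·cosθ·θ̈ − m·l·sinθ·θ̇² = 13.387137 + -2.215507 − -0.261283 = 11.432914

F_0 = 0.702753 N
F_1 = 14.310572 N
F_2 = -12.779007 N
F_3 = 11.432914 N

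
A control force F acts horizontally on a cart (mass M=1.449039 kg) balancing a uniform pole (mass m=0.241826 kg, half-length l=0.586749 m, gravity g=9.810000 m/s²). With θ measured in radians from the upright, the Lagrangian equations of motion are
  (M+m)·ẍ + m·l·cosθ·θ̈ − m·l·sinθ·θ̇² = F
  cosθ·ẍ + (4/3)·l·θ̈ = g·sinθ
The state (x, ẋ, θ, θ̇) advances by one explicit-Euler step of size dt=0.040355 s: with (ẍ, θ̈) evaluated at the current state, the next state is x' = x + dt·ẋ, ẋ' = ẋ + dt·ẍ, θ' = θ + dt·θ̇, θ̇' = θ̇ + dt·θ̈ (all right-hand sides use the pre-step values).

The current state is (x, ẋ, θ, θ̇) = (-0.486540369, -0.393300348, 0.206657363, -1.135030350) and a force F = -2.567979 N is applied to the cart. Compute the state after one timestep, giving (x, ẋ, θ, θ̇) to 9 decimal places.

sinθ=0.205189539, cosθ=0.978722255
temp = (F + m·l·θ̇²·sinθ)/(M+m) = (-2.567979 + 0.037508139)/1.690865 = -1.496554048
θ̈ = (g·sinθ − cosθ·temp)/(l·(4/3 − m·cos²θ/(M+m))) = 4.954236234
ẍ = temp − m·l·θ̈·cosθ/(M+m) = -1.903449271
Euler: x'=-0.486540369+0.040355·-0.393300348=-0.502412005, ẋ'=-0.393300348+0.040355·-1.903449271=-0.470114043
       θ'=0.206657363+0.040355·-1.135030350=0.160853213, θ̇'=-1.135030350+0.040355·4.954236234=-0.935102147

(-0.502412005, -0.470114043, 0.160853213, -0.935102147)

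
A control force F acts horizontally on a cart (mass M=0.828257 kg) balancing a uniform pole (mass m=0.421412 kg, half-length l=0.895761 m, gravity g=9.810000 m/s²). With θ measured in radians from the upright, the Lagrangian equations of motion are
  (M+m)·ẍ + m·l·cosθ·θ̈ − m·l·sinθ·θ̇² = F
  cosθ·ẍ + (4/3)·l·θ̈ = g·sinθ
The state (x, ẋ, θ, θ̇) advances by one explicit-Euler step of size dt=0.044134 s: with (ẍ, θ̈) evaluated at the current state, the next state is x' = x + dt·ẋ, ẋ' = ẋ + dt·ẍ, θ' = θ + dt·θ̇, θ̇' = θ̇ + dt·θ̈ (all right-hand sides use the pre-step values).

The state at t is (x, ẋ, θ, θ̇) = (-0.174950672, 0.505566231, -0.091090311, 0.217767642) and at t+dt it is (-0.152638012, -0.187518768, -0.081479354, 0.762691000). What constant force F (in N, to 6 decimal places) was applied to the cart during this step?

F = -14.981821 N

ẍ = (ẋ'−ẋ)/dt = (-0.187518768−0.505566231)/0.044134 = -15.704106
θ̈ = (θ̇'−θ̇)/dt = (0.762691000−0.217767642)/0.044134 = 12.347019
sinθ=-0.090964, cosθ=0.995854
F = (M+m)·ẍ + m·l·cosθ·θ̈ − m·l·sinθ·θ̇² = -19.624934 + 4.641485 − -0.001628 = -14.981821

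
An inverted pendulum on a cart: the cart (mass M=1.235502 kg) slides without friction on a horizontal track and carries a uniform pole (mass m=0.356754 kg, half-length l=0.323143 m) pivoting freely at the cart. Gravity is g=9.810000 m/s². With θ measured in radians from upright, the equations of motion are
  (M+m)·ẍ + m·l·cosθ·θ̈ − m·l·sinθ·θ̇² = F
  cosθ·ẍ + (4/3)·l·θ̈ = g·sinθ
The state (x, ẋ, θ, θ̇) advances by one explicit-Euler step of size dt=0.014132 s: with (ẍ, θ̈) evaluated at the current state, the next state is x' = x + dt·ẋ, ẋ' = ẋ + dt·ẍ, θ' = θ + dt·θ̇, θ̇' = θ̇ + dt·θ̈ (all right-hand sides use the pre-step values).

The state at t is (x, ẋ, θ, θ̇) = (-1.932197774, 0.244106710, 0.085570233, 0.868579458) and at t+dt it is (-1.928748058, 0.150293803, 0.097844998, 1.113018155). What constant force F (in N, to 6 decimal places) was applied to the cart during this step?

ẍ = (ẋ'−ẋ)/dt = (0.150293803−0.244106710)/0.014132 = -6.638332
θ̈ = (θ̇'−θ̇)/dt = (1.113018155−0.868579458)/0.014132 = 17.296823
sinθ=0.085466, cosθ=0.996341
F = (M+m)·ẍ + m·l·cosθ·θ̈ − m·l·sinθ·θ̇² = -10.569924 + 1.986726 − 0.007433 = -8.590631

F = -8.590631 N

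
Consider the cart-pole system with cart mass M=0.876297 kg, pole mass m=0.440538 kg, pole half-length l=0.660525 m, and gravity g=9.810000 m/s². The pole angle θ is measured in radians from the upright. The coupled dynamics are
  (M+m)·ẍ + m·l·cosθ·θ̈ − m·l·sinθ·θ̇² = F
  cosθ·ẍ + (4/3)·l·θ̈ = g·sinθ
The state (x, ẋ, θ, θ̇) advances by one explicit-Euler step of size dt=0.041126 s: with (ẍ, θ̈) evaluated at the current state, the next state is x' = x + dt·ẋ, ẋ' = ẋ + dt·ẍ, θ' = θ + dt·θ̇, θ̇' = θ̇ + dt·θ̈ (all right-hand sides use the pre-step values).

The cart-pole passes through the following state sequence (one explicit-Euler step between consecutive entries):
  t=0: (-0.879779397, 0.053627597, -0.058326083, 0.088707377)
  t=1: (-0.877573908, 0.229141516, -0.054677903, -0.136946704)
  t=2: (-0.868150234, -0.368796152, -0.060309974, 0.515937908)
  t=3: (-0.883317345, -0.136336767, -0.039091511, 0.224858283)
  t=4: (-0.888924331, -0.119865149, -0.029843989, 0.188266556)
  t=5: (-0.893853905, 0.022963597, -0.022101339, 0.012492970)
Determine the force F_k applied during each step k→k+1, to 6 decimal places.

step 0→1:
  ẍ = (ẋ'−ẋ)/dt = (0.229141516−0.053627597)/0.041126 = 4.267712
  θ̈ = (θ̇'−θ̇)/dt = (-0.136946704−0.088707377)/0.041126 = -5.486896
  sinθ=-0.058293, cosθ=0.998300
  F = (M+m)·ẍ + m·l·cosθ·θ̈ − m·l·sinθ·θ̇² = 5.619872 + -1.593897 − -0.000133 = 4.026109
step 1→2:
  ẍ = (ẋ'−ẋ)/dt = (-0.368796152−0.229141516)/0.041126 = -14.539164
  θ̈ = (θ̇'−θ̇)/dt = (0.515937908−-0.136946704)/0.041126 = 15.875228
  sinθ=-0.054651, cosθ=0.998506
  F = (M+m)·ẍ + m·l·cosθ·θ̈ − m·l·sinθ·θ̇² = -19.145680 + 4.612571 − -0.000298 = -14.532811
step 2→3:
  ẍ = (ẋ'−ẋ)/dt = (-0.136336767−-0.368796152)/0.041126 = 5.652370
  θ̈ = (θ̇'−θ̇)/dt = (0.224858283−0.515937908)/0.041126 = -7.077752
  sinθ=-0.060273, cosθ=0.998182
  F = (M+m)·ẍ + m·l·cosθ·θ̈ − m·l·sinθ·θ̇² = 7.443239 + -2.055785 − -0.004669 = 5.392123
step 3→4:
  ẍ = (ẋ'−ẋ)/dt = (-0.119865149−-0.136336767)/0.041126 = 0.400516
  θ̈ = (θ̇'−θ̇)/dt = (0.188266556−0.224858283)/0.041126 = -0.889747
  sinθ=-0.039082, cosθ=0.999236
  F = (M+m)·ẍ + m·l·cosθ·θ̈ − m·l·sinθ·θ̇² = 0.527413 + -0.258706 − -0.000575 = 0.269282
step 4→5:
  ẍ = (ẋ'−ẋ)/dt = (0.022963597−-0.119865149)/0.041126 = 3.472955
  θ̈ = (θ̇'−θ̇)/dt = (0.012492970−0.188266556)/0.041126 = -4.274026
  sinθ=-0.029840, cosθ=0.999555
  F = (M+m)·ẍ + m·l·cosθ·θ̈ − m·l·sinθ·θ̇² = 4.573309 + -1.243129 − -0.000308 = 3.330487

F_0 = 4.026109 N
F_1 = -14.532811 N
F_2 = 5.392123 N
F_3 = 0.269282 N
F_4 = 3.330487 N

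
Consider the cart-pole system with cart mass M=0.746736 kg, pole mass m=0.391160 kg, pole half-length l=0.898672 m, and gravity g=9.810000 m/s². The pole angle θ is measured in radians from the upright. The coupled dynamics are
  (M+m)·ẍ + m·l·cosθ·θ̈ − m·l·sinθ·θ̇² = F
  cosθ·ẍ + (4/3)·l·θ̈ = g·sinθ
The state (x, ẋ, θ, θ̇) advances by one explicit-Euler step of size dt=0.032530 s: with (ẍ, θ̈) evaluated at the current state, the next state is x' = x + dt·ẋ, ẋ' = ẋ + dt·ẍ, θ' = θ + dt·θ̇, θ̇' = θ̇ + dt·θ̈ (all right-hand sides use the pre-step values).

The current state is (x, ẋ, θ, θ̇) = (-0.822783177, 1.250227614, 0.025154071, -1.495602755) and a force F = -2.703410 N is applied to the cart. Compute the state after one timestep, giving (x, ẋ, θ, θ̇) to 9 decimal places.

(-0.782113273, 1.144093723, -0.023497887, -1.400356698)

sinθ=0.025151418, cosθ=0.999683653
temp = (F + m·l·θ̇²·sinθ)/(M+m) = (-2.703410 + 0.019776555)/1.137896 = -2.358417153
θ̈ = (g·sinθ − cosθ·temp)/(l·(4/3 − m·cos²θ/(M+m))) = 2.927945190
ẍ = temp − m·l·θ̈·cosθ/(M+m) = -3.262646526
Euler: x'=-0.822783177+0.032530·1.250227614=-0.782113273, ẋ'=1.250227614+0.032530·-3.262646526=1.144093723
       θ'=0.025154071+0.032530·-1.495602755=-0.023497887, θ̇'=-1.495602755+0.032530·2.927945190=-1.400356698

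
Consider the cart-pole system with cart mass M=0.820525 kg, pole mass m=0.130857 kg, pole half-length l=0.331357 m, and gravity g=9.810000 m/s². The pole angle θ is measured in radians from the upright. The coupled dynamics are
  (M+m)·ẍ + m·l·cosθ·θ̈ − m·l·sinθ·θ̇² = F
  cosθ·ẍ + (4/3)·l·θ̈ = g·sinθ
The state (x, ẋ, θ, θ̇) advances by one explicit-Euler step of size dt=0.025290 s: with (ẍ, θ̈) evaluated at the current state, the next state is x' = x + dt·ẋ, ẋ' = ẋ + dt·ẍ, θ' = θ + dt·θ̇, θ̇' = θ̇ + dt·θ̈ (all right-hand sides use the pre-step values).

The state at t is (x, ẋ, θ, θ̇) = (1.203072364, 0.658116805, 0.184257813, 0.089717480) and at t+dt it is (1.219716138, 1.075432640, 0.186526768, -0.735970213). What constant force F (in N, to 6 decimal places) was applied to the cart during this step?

ẍ = (ẋ'−ẋ)/dt = (1.075432640−0.658116805)/0.025290 = 16.501219
θ̈ = (θ̇'−θ̇)/dt = (-0.735970213−0.089717480)/0.025290 = -32.648782
sinθ=0.183217, cosθ=0.983073
F = (M+m)·ẍ + m·l·cosθ·θ̈ − m·l·sinθ·θ̇² = 15.698963 + -1.391700 − 0.000064 = 14.307199

F = 14.307199 N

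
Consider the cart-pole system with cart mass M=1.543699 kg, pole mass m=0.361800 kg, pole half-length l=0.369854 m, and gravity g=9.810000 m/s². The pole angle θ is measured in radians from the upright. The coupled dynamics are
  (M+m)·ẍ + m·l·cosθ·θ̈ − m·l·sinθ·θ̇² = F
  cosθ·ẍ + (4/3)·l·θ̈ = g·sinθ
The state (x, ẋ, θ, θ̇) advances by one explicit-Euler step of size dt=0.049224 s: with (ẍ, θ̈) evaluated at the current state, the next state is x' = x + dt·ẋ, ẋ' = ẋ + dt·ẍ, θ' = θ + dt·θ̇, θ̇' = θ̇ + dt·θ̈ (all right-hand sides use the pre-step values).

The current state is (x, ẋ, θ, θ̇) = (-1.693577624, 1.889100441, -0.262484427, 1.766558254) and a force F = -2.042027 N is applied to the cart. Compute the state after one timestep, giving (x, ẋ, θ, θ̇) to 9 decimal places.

sinθ=-0.259480681, cosθ=0.965748298
temp = (F + m·l·θ̇²·sinθ)/(M+m) = (-2.042027 + -0.108357715)/1.905499 = -1.128515268
θ̈ = (g·sinθ − cosθ·temp)/(l·(4/3 − m·cos²θ/(M+m))) = -3.403882688
ẍ = temp − m·l·θ̈·cosθ/(M+m) = -0.897665899
Euler: x'=-1.693577624+0.049224·1.889100441=-1.600588544, ẋ'=1.889100441+0.049224·-0.897665899=1.844913735
       θ'=-0.262484427+0.049224·1.766558254=-0.175527364, θ̇'=1.766558254+0.049224·-3.403882688=1.599005533

(-1.600588544, 1.844913735, -0.175527364, 1.599005533)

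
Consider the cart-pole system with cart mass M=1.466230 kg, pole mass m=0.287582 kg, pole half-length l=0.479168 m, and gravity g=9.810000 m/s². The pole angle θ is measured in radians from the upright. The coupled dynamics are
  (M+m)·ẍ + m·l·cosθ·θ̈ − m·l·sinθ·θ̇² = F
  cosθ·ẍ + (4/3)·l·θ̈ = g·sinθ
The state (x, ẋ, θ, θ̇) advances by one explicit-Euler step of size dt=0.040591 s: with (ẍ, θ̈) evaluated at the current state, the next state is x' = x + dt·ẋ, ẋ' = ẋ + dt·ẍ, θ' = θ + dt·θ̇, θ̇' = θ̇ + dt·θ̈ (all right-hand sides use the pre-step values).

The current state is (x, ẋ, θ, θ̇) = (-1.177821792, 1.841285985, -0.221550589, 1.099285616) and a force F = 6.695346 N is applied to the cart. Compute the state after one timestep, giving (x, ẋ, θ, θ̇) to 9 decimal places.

(-1.103082153, 2.027717670, -0.176929487, 0.677654958)

sinθ=-0.219742576, cosθ=0.975557892
temp = (F + m·l·θ̇²·sinθ)/(M+m) = (6.695346 + -0.036591887)/1.753812 = 3.796731983
θ̈ = (g·sinθ − cosθ·temp)/(l·(4/3 − m·cos²θ/(M+m))) = -10.387294190
ẍ = temp − m·l·θ̈·cosθ/(M+m) = 4.592931570
Euler: x'=-1.177821792+0.040591·1.841285985=-1.103082153, ẋ'=1.841285985+0.040591·4.592931570=2.027717670
       θ'=-0.221550589+0.040591·1.099285616=-0.176929487, θ̇'=1.099285616+0.040591·-10.387294190=0.677654958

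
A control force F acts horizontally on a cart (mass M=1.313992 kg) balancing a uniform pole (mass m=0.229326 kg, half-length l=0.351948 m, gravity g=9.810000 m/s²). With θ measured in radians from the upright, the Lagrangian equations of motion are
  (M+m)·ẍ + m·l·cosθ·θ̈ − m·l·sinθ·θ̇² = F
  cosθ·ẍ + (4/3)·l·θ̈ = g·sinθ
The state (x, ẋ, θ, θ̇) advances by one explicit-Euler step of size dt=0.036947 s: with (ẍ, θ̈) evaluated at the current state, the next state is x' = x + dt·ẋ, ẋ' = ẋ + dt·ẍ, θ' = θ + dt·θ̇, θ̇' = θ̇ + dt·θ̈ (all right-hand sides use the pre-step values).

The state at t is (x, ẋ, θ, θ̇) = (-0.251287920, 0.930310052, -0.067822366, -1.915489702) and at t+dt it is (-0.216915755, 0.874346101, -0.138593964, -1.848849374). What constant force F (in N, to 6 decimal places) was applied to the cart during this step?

F = -2.172367 N

ẍ = (ẋ'−ẋ)/dt = (0.874346101−0.930310052)/0.036947 = -1.514709
θ̈ = (θ̇'−θ̇)/dt = (-1.848849374−-1.915489702)/0.036947 = 1.803674
sinθ=-0.067770, cosθ=0.997701
F = (M+m)·ẍ + m·l·cosθ·θ̈ − m·l·sinθ·θ̇² = -2.337678 + 0.145241 − -0.020069 = -2.172367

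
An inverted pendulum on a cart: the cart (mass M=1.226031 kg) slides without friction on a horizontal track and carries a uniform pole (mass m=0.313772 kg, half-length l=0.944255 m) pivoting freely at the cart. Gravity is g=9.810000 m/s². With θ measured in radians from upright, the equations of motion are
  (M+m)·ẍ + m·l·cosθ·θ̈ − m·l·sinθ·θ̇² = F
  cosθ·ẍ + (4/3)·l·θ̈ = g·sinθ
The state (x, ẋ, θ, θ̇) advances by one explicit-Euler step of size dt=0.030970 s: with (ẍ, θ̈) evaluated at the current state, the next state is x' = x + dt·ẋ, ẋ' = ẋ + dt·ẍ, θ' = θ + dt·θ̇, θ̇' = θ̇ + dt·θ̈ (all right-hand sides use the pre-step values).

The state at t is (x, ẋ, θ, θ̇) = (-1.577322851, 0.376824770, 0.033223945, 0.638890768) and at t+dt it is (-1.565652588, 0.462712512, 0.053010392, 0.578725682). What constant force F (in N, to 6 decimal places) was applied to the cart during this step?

ẍ = (ẋ'−ẋ)/dt = (0.462712512−0.376824770)/0.030970 = 2.773256
θ̈ = (θ̇'−θ̇)/dt = (0.578725682−0.638890768)/0.030970 = -1.942689
sinθ=0.033218, cosθ=0.999448
F = (M+m)·ẍ + m·l·cosθ·θ̈ − m·l·sinθ·θ̇² = 4.270268 + -0.575264 − 0.004017 = 3.690987

F = 3.690987 N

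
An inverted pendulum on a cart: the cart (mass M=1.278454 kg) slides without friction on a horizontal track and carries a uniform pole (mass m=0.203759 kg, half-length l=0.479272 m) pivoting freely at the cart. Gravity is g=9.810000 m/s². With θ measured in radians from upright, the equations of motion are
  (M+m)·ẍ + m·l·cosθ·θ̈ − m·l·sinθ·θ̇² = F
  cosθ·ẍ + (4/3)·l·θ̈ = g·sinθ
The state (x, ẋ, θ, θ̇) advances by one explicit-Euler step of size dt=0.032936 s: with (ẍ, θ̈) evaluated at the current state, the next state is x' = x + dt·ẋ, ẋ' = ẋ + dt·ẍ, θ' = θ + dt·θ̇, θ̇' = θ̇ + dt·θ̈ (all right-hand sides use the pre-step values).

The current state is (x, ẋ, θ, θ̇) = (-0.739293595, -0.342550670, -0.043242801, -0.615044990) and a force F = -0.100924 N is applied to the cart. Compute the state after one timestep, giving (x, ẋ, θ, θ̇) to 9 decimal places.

(-0.750575844, -0.343486327, -0.063499923, -0.635439524)

sinθ=-0.043229325, cosθ=0.999065176
temp = (F + m·l·θ̇²·sinθ)/(M+m) = (-0.100924 + -0.001596949)/1.482213 = -0.069167487
θ̈ = (g·sinθ − cosθ·temp)/(l·(4/3 − m·cos²θ/(M+m))) = -0.619217099
ẍ = temp − m·l·θ̈·cosθ/(M+m) = -0.028408348
Euler: x'=-0.739293595+0.032936·-0.342550670=-0.750575844, ẋ'=-0.342550670+0.032936·-0.028408348=-0.343486327
       θ'=-0.043242801+0.032936·-0.615044990=-0.063499923, θ̇'=-0.615044990+0.032936·-0.619217099=-0.635439524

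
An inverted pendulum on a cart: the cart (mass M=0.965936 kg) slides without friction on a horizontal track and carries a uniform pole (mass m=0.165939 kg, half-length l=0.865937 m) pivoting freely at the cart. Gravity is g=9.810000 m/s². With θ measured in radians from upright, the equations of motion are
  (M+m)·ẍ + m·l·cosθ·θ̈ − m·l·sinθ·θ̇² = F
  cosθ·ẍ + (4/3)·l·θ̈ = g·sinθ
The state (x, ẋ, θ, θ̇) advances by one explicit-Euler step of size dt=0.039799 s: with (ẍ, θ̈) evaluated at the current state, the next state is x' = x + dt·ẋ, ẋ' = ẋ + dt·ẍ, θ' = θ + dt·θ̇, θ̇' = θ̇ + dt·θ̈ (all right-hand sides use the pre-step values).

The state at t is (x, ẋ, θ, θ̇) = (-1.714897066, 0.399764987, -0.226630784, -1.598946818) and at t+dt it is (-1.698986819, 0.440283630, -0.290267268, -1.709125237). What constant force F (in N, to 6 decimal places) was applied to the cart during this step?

F = 0.847265 N

ẍ = (ẋ'−ẋ)/dt = (0.440283630−0.399764987)/0.039799 = 1.018082
θ̈ = (θ̇'−θ̇)/dt = (-1.709125237−-1.598946818)/0.039799 = -2.768372
sinθ=-0.224696, cosθ=0.974429
F = (M+m)·ẍ + m·l·cosθ·θ̈ − m·l·sinθ·θ̇² = 1.152342 + -0.387623 − -0.082546 = 0.847265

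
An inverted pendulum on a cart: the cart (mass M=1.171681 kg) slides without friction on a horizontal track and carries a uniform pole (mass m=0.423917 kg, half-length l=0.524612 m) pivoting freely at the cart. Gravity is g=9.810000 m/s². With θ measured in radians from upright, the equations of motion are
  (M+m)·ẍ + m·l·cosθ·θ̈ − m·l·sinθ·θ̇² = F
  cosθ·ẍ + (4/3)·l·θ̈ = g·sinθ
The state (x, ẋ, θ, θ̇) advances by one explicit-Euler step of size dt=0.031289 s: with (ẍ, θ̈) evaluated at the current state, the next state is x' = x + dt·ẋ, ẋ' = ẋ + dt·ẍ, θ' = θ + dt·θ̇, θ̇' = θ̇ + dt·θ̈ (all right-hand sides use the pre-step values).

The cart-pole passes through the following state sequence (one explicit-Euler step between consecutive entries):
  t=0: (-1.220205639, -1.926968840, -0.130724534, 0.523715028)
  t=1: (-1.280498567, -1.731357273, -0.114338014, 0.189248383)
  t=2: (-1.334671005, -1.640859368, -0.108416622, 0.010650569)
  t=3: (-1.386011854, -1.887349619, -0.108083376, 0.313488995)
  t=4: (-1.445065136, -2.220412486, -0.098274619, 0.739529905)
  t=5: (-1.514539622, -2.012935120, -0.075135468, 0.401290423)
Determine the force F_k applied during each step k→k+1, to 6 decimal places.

step 0→1:
  ẍ = (ẋ'−ẋ)/dt = (-1.731357273−-1.926968840)/0.031289 = 6.251768
  θ̈ = (θ̇'−θ̇)/dt = (0.189248383−0.523715028)/0.031289 = -10.689592
  sinθ=-0.130353, cosθ=0.991468
  F = (M+m)·ẍ + m·l·cosθ·θ̈ − m·l·sinθ·θ̇² = 9.975308 + -2.356996 − -0.007951 = 7.626264
step 1→2:
  ẍ = (ẋ'−ẋ)/dt = (-1.640859368−-1.731357273)/0.031289 = 2.892323
  θ̈ = (θ̇'−θ̇)/dt = (0.010650569−0.189248383)/0.031289 = -5.708006
  sinθ=-0.114089, cosθ=0.993471
  F = (M+m)·ẍ + m·l·cosθ·θ̈ − m·l·sinθ·θ̇² = 4.614985 + -1.261126 − -0.000909 = 3.354768
step 2→3:
  ẍ = (ẋ'−ẋ)/dt = (-1.887349619−-1.640859368)/0.031289 = -7.877856
  θ̈ = (θ̇'−θ̇)/dt = (0.313488995−0.010650569)/0.031289 = 9.678751
  sinθ=-0.108204, cosθ=0.994129
  F = (M+m)·ẍ + m·l·cosθ·θ̈ − m·l·sinθ·θ̇² = -12.569892 + 2.139838 − -0.000003 = -10.430051
step 3→4:
  ẍ = (ẋ'−ẋ)/dt = (-2.220412486−-1.887349619)/0.031289 = -10.644727
  θ̈ = (θ̇'−θ̇)/dt = (0.739529905−0.313488995)/0.031289 = 13.616316
  sinθ=-0.107873, cosθ=0.994165
  F = (M+m)·ẍ + m·l·cosθ·θ̈ − m·l·sinθ·θ̇² = -16.984705 + 3.010489 − -0.002358 = -13.971859
step 4→5:
  ẍ = (ẋ'−ẋ)/dt = (-2.012935120−-2.220412486)/0.031289 = 6.631000
  θ̈ = (θ̇'−θ̇)/dt = (0.401290423−0.739529905)/0.031289 = -10.810172
  sinθ=-0.098117, cosθ=0.995175
  F = (M+m)·ẍ + m·l·cosθ·θ̈ − m·l·sinθ·θ̇² = 10.580411 + -2.392495 − -0.011934 = 8.199849

F_0 = 7.626264 N
F_1 = 3.354768 N
F_2 = -10.430051 N
F_3 = -13.971859 N
F_4 = 8.199849 N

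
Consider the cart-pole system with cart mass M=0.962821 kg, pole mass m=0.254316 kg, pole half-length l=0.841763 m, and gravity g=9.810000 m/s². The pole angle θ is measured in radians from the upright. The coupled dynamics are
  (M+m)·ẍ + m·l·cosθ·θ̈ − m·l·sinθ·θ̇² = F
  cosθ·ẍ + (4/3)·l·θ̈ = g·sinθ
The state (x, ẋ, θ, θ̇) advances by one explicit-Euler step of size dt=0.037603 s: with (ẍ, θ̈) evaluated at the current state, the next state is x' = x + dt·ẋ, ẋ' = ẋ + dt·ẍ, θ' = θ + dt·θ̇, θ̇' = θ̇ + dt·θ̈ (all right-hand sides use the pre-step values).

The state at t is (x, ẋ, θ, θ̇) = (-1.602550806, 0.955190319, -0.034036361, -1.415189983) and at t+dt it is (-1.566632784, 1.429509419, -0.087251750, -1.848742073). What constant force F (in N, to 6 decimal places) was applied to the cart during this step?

ẍ = (ẋ'−ẋ)/dt = (1.429509419−0.955190319)/0.037603 = 12.613863
θ̈ = (θ̇'−θ̇)/dt = (-1.848742073−-1.415189983)/0.037603 = -11.529721
sinθ=-0.034030, cosθ=0.999421
F = (M+m)·ẍ + m·l·cosθ·θ̈ − m·l·sinθ·θ̇² = 15.352800 + -2.466782 − -0.014590 = 12.900608

F = 12.900608 N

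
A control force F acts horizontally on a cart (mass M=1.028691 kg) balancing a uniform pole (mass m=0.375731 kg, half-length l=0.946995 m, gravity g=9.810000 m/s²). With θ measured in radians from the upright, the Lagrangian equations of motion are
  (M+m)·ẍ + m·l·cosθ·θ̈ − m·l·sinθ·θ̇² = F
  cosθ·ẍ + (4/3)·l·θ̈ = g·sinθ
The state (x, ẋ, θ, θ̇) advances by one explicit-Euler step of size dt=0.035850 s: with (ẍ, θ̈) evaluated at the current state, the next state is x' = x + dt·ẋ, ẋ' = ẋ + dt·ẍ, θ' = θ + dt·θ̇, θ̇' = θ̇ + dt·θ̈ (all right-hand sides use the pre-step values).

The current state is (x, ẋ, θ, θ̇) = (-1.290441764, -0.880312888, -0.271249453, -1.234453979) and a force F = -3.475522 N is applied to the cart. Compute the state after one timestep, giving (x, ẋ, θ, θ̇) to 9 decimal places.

(-1.322000981, -0.971508128, -0.315504628, -1.239498050)

sinθ=-0.267935415, cosθ=0.963436876
temp = (F + m·l·θ̇²·sinθ)/(M+m) = (-3.475522 + -0.145279602)/1.404422 = -2.578143608
θ̈ = (g·sinθ − cosθ·temp)/(l·(4/3 − m·cos²θ/(M+m))) = -0.140699337
ẍ = temp − m·l·θ̈·cosθ/(M+m) = -2.543800278
Euler: x'=-1.290441764+0.035850·-0.880312888=-1.322000981, ẋ'=-0.880312888+0.035850·-2.543800278=-0.971508128
       θ'=-0.271249453+0.035850·-1.234453979=-0.315504628, θ̇'=-1.234453979+0.035850·-0.140699337=-1.239498050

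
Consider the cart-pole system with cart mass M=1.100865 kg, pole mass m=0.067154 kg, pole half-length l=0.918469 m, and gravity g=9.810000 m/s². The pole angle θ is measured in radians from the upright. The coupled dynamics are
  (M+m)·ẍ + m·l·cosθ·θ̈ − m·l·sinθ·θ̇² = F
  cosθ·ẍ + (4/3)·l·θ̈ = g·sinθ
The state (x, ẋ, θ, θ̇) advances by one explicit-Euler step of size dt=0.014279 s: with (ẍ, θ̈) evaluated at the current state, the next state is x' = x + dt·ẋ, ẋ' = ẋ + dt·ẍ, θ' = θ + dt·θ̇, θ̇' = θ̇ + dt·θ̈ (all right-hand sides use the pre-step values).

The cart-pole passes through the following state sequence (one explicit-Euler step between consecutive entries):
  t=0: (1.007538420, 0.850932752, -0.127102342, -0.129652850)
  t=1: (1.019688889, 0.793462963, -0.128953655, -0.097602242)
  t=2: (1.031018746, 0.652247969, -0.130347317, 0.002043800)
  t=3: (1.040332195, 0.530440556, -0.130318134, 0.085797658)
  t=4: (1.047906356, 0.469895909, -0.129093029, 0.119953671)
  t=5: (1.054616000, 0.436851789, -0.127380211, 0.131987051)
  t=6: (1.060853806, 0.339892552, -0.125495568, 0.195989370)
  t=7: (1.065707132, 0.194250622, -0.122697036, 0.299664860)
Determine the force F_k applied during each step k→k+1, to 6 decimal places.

F_0 = -4.563557 N
F_1 = -11.124427 N
F_2 = -9.605109 N
F_3 = -4.806192 N
F_4 = -2.651341 N
F_5 = -7.656886 N
F_6 = -11.468871 N

step 0→1:
  ẍ = (ẋ'−ẋ)/dt = (0.793462963−0.850932752)/0.014279 = -4.024777
  θ̈ = (θ̇'−θ̇)/dt = (-0.097602242−-0.129652850)/0.014279 = 2.244598
  sinθ=-0.126760, cosθ=0.991933
  F = (M+m)·ẍ + m·l·cosθ·θ̈ − m·l·sinθ·θ̇² = -4.701016 + 0.137327 − -0.000131 = -4.563557
step 1→2:
  ẍ = (ẋ'−ẋ)/dt = (0.652247969−0.793462963)/0.014279 = -9.889698
  θ̈ = (θ̇'−θ̇)/dt = (0.002043800−-0.097602242)/0.014279 = 6.978503
  sinθ=-0.128597, cosθ=0.991697
  F = (M+m)·ẍ + m·l·cosθ·θ̈ − m·l·sinθ·θ̇² = -11.551355 + 0.426852 − -0.000076 = -11.124427
step 2→3:
  ẍ = (ẋ'−ẋ)/dt = (0.530440556−0.652247969)/0.014279 = -8.530528
  θ̈ = (θ̇'−θ̇)/dt = (0.085797658−0.002043800)/0.014279 = 5.865527
  sinθ=-0.129979, cosθ=0.991517
  F = (M+m)·ẍ + m·l·cosθ·θ̈ − m·l·sinθ·θ̇² = -9.963819 + 0.358710 − -0.000000 = -9.605109
step 3→4:
  ẍ = (ẋ'−ẋ)/dt = (0.469895909−0.530440556)/0.014279 = -4.240118
  θ̈ = (θ̇'−θ̇)/dt = (0.119953671−0.085797658)/0.014279 = 2.392045
  sinθ=-0.129950, cosθ=0.991521
  F = (M+m)·ẍ + m·l·cosθ·θ̈ − m·l·sinθ·θ̇² = -4.952539 + 0.146288 − -0.000059 = -4.806192
step 4→5:
  ẍ = (ẋ'−ẋ)/dt = (0.436851789−0.469895909)/0.014279 = -2.314176
  θ̈ = (θ̇'−θ̇)/dt = (0.131987051−0.119953671)/0.014279 = 0.842733
  sinθ=-0.128735, cosθ=0.991679
  F = (M+m)·ẍ + m·l·cosθ·θ̈ − m·l·sinθ·θ̇² = -2.703002 + 0.051546 − -0.000114 = -2.651341
step 5→6:
  ẍ = (ẋ'−ẋ)/dt = (0.339892552−0.436851789)/0.014279 = -6.790338
  θ̈ = (θ̇'−θ̇)/dt = (0.195989370−0.131987051)/0.014279 = 4.482269
  sinθ=-0.127036, cosθ=0.991898
  F = (M+m)·ẍ + m·l·cosθ·θ̈ − m·l·sinθ·θ̇² = -7.931244 + 0.274221 − -0.000136 = -7.656886
step 6→7:
  ẍ = (ẋ'−ẋ)/dt = (0.194250622−0.339892552)/0.014279 = -10.199729
  θ̈ = (θ̇'−θ̇)/dt = (0.299664860−0.195989370)/0.014279 = 7.260697
  sinθ=-0.125166, cosθ=0.992136
  F = (M+m)·ẍ + m·l·cosθ·θ̈ − m·l·sinθ·θ̇² = -11.913477 + 0.444310 − -0.000297 = -11.468871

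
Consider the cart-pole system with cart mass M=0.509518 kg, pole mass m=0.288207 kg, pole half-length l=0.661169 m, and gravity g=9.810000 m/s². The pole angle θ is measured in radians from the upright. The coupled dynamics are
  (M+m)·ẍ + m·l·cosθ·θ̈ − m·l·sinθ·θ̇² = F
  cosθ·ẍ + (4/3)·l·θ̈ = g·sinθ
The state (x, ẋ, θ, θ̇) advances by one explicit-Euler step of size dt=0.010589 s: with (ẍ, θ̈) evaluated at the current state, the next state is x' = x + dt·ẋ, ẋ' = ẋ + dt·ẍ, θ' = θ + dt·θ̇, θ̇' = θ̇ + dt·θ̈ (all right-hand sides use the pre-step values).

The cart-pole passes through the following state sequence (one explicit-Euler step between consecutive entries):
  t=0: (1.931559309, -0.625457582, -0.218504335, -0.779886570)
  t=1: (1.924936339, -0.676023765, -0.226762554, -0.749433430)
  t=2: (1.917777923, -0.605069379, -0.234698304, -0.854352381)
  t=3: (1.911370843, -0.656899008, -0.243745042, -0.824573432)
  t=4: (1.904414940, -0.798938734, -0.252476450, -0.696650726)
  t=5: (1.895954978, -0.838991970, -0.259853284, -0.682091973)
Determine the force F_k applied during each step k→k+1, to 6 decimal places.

F_0 = -3.249306 N
F_1 = 3.529703 N
F_2 = -3.351060 N
F_3 = -8.435353 N
F_4 = -2.740634 N

step 0→1:
  ẍ = (ẋ'−ẋ)/dt = (-0.676023765−-0.625457582)/0.010589 = -4.775350
  θ̈ = (θ̇'−θ̇)/dt = (-0.749433430−-0.779886570)/0.010589 = 2.875922
  sinθ=-0.216770, cosθ=0.976223
  F = (M+m)·ẍ + m·l·cosθ·θ̈ − m·l·sinθ·θ̇² = -3.809416 + 0.534987 − -0.025123 = -3.249306
step 1→2:
  ẍ = (ẋ'−ẋ)/dt = (-0.605069379−-0.676023765)/0.010589 = 6.700764
  θ̈ = (θ̇'−θ̇)/dt = (-0.854352381−-0.749433430)/0.010589 = -9.908296
  sinθ=-0.224824, cosθ=0.974399
  F = (M+m)·ẍ + m·l·cosθ·θ̈ − m·l·sinθ·θ̇² = 5.345367 + -1.839725 − -0.024062 = 3.529703
step 2→3:
  ẍ = (ẋ'−ẋ)/dt = (-0.656899008−-0.605069379)/0.010589 = -4.894667
  θ̈ = (θ̇'−θ̇)/dt = (-0.824573432−-0.854352381)/0.010589 = 2.812253
  sinθ=-0.232550, cosθ=0.972585
  F = (M+m)·ẍ + m·l·cosθ·θ̈ − m·l·sinθ·θ̇² = -3.904598 + 0.521193 − -0.032345 = -3.351060
step 3→4:
  ẍ = (ẋ'−ẋ)/dt = (-0.798938734−-0.656899008)/0.010589 = -13.413894
  θ̈ = (θ̇'−θ̇)/dt = (-0.696650726−-0.824573432)/0.010589 = 12.080716
  sinθ=-0.241339, cosθ=0.970441
  F = (M+m)·ẍ + m·l·cosθ·θ̈ − m·l·sinθ·θ̇² = -10.700599 + 2.233978 − -0.031268 = -8.435353
step 4→5:
  ẍ = (ẋ'−ẋ)/dt = (-0.838991970−-0.798938734)/0.010589 = -3.782532
  θ̈ = (θ̇'−θ̇)/dt = (-0.682091973−-0.696650726)/0.010589 = 1.374894
  sinθ=-0.249803, cosθ=0.968297
  F = (M+m)·ẍ + m·l·cosθ·θ̈ − m·l·sinθ·θ̇² = -3.017421 + 0.253685 − -0.023102 = -2.740634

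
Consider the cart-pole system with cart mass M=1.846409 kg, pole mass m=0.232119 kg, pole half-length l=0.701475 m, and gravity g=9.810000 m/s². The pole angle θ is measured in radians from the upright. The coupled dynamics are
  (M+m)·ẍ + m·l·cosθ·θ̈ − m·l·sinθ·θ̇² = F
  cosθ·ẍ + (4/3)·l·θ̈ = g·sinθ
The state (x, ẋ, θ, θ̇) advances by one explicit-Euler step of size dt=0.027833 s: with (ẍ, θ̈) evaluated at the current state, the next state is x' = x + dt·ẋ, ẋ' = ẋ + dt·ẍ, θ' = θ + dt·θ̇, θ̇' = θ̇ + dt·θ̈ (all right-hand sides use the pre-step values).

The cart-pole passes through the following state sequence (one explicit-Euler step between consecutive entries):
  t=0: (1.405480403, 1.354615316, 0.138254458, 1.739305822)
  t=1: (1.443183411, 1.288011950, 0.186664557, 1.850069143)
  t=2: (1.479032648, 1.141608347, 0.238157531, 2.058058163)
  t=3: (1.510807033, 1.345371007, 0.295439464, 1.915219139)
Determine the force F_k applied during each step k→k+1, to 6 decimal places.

F_0 = -4.399934 N
F_1 = -9.841017 N
F_2 = 14.241963 N

step 0→1:
  ẍ = (ẋ'−ẋ)/dt = (1.288011950−1.354615316)/0.027833 = -2.392964
  θ̈ = (θ̇'−θ̇)/dt = (1.850069143−1.739305822)/0.027833 = 3.979568
  sinθ=0.137814, cosθ=0.990458
  F = (M+m)·ẍ + m·l·cosθ·θ̈ − m·l·sinθ·θ̇² = -4.973843 + 0.641793 − 0.067884 = -4.399934
step 1→2:
  ẍ = (ẋ'−ẋ)/dt = (1.141608347−1.288011950)/0.027833 = -5.260073
  θ̈ = (θ̇'−θ̇)/dt = (2.058058163−1.850069143)/0.027833 = 7.472749
  sinθ=0.185582, cosθ=0.982629
  F = (M+m)·ẍ + m·l·cosθ·θ̈ − m·l·sinθ·θ̇² = -10.933208 + 1.195619 − 0.103427 = -9.841017
step 2→3:
  ẍ = (ẋ'−ẋ)/dt = (1.345371007−1.141608347)/0.027833 = 7.320902
  θ̈ = (θ̇'−θ̇)/dt = (1.915219139−2.058058163)/0.027833 = -5.132002
  sinθ=0.235913, cosθ=0.971774
  F = (M+m)·ẍ + m·l·cosθ·θ̈ − m·l·sinθ·θ̇² = 15.216699 + -0.812036 − 0.162701 = 14.241963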